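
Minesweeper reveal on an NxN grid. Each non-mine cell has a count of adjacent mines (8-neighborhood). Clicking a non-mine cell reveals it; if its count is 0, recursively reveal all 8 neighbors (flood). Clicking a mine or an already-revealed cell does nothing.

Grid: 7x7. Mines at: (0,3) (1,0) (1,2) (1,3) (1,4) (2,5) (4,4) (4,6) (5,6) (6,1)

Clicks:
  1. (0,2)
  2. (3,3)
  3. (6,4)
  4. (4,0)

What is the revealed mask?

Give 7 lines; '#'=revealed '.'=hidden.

Answer: ..#....
.......
####...
####...
####...
######.
..####.

Derivation:
Click 1 (0,2) count=3: revealed 1 new [(0,2)] -> total=1
Click 2 (3,3) count=1: revealed 1 new [(3,3)] -> total=2
Click 3 (6,4) count=0: revealed 8 new [(5,2) (5,3) (5,4) (5,5) (6,2) (6,3) (6,4) (6,5)] -> total=10
Click 4 (4,0) count=0: revealed 13 new [(2,0) (2,1) (2,2) (2,3) (3,0) (3,1) (3,2) (4,0) (4,1) (4,2) (4,3) (5,0) (5,1)] -> total=23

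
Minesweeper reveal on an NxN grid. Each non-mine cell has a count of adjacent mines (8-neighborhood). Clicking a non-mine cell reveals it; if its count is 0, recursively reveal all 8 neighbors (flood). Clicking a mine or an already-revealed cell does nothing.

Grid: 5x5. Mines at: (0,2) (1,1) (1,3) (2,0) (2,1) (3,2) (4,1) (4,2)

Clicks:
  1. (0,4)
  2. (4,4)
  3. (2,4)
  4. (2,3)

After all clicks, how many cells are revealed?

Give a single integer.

Answer: 7

Derivation:
Click 1 (0,4) count=1: revealed 1 new [(0,4)] -> total=1
Click 2 (4,4) count=0: revealed 6 new [(2,3) (2,4) (3,3) (3,4) (4,3) (4,4)] -> total=7
Click 3 (2,4) count=1: revealed 0 new [(none)] -> total=7
Click 4 (2,3) count=2: revealed 0 new [(none)] -> total=7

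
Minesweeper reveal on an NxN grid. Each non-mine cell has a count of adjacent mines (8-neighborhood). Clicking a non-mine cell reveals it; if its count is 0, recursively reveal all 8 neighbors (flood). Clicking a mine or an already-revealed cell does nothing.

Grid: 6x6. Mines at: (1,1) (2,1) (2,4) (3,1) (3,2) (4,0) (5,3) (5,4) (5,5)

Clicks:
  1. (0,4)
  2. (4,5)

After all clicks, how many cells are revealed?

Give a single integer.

Answer: 9

Derivation:
Click 1 (0,4) count=0: revealed 8 new [(0,2) (0,3) (0,4) (0,5) (1,2) (1,3) (1,4) (1,5)] -> total=8
Click 2 (4,5) count=2: revealed 1 new [(4,5)] -> total=9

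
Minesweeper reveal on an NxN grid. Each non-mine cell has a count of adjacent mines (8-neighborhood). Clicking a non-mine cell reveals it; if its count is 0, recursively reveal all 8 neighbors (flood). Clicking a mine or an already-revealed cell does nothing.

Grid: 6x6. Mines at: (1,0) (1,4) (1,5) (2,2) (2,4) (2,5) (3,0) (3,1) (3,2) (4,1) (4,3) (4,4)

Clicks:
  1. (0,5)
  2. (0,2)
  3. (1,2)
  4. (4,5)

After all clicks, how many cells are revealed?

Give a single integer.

Answer: 8

Derivation:
Click 1 (0,5) count=2: revealed 1 new [(0,5)] -> total=1
Click 2 (0,2) count=0: revealed 6 new [(0,1) (0,2) (0,3) (1,1) (1,2) (1,3)] -> total=7
Click 3 (1,2) count=1: revealed 0 new [(none)] -> total=7
Click 4 (4,5) count=1: revealed 1 new [(4,5)] -> total=8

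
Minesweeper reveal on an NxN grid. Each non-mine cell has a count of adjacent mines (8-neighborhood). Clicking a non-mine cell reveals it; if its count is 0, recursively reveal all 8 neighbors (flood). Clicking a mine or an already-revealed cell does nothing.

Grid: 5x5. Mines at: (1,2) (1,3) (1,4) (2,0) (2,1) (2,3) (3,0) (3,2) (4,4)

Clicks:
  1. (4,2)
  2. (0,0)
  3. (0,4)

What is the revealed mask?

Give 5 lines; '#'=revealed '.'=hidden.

Click 1 (4,2) count=1: revealed 1 new [(4,2)] -> total=1
Click 2 (0,0) count=0: revealed 4 new [(0,0) (0,1) (1,0) (1,1)] -> total=5
Click 3 (0,4) count=2: revealed 1 new [(0,4)] -> total=6

Answer: ##..#
##...
.....
.....
..#..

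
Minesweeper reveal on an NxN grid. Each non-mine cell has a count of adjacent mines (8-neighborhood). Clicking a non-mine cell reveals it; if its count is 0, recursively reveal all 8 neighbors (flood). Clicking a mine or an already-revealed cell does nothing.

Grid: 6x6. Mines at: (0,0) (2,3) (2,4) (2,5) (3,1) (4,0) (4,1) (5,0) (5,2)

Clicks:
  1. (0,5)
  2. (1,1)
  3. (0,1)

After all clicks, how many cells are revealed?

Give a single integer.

Answer: 10

Derivation:
Click 1 (0,5) count=0: revealed 10 new [(0,1) (0,2) (0,3) (0,4) (0,5) (1,1) (1,2) (1,3) (1,4) (1,5)] -> total=10
Click 2 (1,1) count=1: revealed 0 new [(none)] -> total=10
Click 3 (0,1) count=1: revealed 0 new [(none)] -> total=10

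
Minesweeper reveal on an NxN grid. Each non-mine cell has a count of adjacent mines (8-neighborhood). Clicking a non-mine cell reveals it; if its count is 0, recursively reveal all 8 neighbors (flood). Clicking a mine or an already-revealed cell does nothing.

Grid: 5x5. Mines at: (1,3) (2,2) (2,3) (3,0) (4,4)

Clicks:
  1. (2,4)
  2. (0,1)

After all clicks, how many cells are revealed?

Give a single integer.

Answer: 9

Derivation:
Click 1 (2,4) count=2: revealed 1 new [(2,4)] -> total=1
Click 2 (0,1) count=0: revealed 8 new [(0,0) (0,1) (0,2) (1,0) (1,1) (1,2) (2,0) (2,1)] -> total=9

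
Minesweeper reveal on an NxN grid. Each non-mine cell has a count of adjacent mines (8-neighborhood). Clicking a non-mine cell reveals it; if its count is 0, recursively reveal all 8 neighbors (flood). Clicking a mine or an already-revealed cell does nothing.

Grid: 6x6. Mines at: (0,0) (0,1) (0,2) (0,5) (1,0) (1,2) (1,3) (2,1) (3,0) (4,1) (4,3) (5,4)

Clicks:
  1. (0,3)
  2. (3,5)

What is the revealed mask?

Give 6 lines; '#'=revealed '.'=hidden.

Click 1 (0,3) count=3: revealed 1 new [(0,3)] -> total=1
Click 2 (3,5) count=0: revealed 8 new [(1,4) (1,5) (2,4) (2,5) (3,4) (3,5) (4,4) (4,5)] -> total=9

Answer: ...#..
....##
....##
....##
....##
......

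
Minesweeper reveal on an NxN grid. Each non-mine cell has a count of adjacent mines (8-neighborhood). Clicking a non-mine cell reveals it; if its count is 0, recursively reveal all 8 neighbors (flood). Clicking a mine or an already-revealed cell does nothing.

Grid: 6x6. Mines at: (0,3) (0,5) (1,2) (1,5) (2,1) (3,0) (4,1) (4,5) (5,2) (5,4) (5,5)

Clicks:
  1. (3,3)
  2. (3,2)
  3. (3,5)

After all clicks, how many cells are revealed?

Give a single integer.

Click 1 (3,3) count=0: revealed 9 new [(2,2) (2,3) (2,4) (3,2) (3,3) (3,4) (4,2) (4,3) (4,4)] -> total=9
Click 2 (3,2) count=2: revealed 0 new [(none)] -> total=9
Click 3 (3,5) count=1: revealed 1 new [(3,5)] -> total=10

Answer: 10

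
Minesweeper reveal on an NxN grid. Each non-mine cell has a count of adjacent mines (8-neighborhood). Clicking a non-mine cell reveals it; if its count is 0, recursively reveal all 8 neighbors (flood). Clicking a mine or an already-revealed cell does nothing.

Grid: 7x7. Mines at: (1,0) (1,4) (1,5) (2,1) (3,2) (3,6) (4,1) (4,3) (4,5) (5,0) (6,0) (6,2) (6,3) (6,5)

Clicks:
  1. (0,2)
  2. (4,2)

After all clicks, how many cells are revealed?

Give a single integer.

Click 1 (0,2) count=0: revealed 6 new [(0,1) (0,2) (0,3) (1,1) (1,2) (1,3)] -> total=6
Click 2 (4,2) count=3: revealed 1 new [(4,2)] -> total=7

Answer: 7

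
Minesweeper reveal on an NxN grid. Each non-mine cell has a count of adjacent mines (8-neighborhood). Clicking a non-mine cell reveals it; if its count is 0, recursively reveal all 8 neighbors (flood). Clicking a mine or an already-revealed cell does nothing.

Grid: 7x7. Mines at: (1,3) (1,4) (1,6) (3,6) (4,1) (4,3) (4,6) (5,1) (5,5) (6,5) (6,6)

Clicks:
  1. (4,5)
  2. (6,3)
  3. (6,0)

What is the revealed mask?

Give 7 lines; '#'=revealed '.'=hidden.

Click 1 (4,5) count=3: revealed 1 new [(4,5)] -> total=1
Click 2 (6,3) count=0: revealed 6 new [(5,2) (5,3) (5,4) (6,2) (6,3) (6,4)] -> total=7
Click 3 (6,0) count=1: revealed 1 new [(6,0)] -> total=8

Answer: .......
.......
.......
.......
.....#.
..###..
#.###..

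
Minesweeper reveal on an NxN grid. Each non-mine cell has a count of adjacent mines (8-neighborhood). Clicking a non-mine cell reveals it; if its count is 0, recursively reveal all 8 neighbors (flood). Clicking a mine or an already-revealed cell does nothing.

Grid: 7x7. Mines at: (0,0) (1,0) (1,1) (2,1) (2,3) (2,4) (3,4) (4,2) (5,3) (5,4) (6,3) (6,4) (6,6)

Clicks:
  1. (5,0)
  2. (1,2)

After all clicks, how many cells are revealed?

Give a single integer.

Answer: 11

Derivation:
Click 1 (5,0) count=0: revealed 10 new [(3,0) (3,1) (4,0) (4,1) (5,0) (5,1) (5,2) (6,0) (6,1) (6,2)] -> total=10
Click 2 (1,2) count=3: revealed 1 new [(1,2)] -> total=11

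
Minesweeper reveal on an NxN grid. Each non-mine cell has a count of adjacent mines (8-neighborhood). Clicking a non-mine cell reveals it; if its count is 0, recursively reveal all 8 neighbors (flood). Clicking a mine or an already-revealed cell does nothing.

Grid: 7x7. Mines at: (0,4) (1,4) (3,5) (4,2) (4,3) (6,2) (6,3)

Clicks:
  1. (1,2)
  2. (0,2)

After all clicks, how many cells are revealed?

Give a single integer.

Click 1 (1,2) count=0: revealed 22 new [(0,0) (0,1) (0,2) (0,3) (1,0) (1,1) (1,2) (1,3) (2,0) (2,1) (2,2) (2,3) (3,0) (3,1) (3,2) (3,3) (4,0) (4,1) (5,0) (5,1) (6,0) (6,1)] -> total=22
Click 2 (0,2) count=0: revealed 0 new [(none)] -> total=22

Answer: 22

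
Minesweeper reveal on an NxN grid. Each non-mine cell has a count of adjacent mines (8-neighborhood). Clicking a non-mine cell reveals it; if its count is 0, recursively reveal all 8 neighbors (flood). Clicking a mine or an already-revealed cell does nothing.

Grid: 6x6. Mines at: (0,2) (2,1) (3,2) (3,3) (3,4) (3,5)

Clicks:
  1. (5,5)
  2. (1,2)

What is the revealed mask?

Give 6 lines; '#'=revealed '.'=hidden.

Click 1 (5,5) count=0: revealed 14 new [(3,0) (3,1) (4,0) (4,1) (4,2) (4,3) (4,4) (4,5) (5,0) (5,1) (5,2) (5,3) (5,4) (5,5)] -> total=14
Click 2 (1,2) count=2: revealed 1 new [(1,2)] -> total=15

Answer: ......
..#...
......
##....
######
######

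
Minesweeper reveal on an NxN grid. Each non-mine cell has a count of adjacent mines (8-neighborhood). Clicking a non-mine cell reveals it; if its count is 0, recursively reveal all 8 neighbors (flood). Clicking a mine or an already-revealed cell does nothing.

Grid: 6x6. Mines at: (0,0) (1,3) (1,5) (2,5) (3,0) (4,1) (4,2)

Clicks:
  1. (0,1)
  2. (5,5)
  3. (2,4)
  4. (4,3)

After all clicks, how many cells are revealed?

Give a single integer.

Answer: 11

Derivation:
Click 1 (0,1) count=1: revealed 1 new [(0,1)] -> total=1
Click 2 (5,5) count=0: revealed 9 new [(3,3) (3,4) (3,5) (4,3) (4,4) (4,5) (5,3) (5,4) (5,5)] -> total=10
Click 3 (2,4) count=3: revealed 1 new [(2,4)] -> total=11
Click 4 (4,3) count=1: revealed 0 new [(none)] -> total=11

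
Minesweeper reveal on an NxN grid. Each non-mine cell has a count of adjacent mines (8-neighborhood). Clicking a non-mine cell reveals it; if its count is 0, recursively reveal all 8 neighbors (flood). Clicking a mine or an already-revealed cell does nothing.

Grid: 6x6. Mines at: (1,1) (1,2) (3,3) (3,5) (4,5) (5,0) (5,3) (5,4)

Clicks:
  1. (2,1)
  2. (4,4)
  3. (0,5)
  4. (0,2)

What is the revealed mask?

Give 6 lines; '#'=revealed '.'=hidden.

Answer: ..####
...###
.#.###
......
....#.
......

Derivation:
Click 1 (2,1) count=2: revealed 1 new [(2,1)] -> total=1
Click 2 (4,4) count=5: revealed 1 new [(4,4)] -> total=2
Click 3 (0,5) count=0: revealed 9 new [(0,3) (0,4) (0,5) (1,3) (1,4) (1,5) (2,3) (2,4) (2,5)] -> total=11
Click 4 (0,2) count=2: revealed 1 new [(0,2)] -> total=12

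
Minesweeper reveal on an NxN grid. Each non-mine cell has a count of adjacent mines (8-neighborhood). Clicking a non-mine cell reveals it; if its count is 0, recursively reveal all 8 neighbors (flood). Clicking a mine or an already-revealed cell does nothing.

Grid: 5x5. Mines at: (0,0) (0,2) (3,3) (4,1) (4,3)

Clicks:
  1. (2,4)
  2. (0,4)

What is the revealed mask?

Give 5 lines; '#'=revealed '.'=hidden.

Answer: ...##
...##
...##
.....
.....

Derivation:
Click 1 (2,4) count=1: revealed 1 new [(2,4)] -> total=1
Click 2 (0,4) count=0: revealed 5 new [(0,3) (0,4) (1,3) (1,4) (2,3)] -> total=6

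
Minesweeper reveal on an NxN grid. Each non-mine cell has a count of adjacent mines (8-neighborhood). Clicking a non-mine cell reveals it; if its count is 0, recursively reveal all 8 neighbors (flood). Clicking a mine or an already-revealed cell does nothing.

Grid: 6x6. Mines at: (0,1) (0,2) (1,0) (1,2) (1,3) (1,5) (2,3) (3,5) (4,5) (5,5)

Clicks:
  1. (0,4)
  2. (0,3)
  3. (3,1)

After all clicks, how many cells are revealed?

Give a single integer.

Click 1 (0,4) count=2: revealed 1 new [(0,4)] -> total=1
Click 2 (0,3) count=3: revealed 1 new [(0,3)] -> total=2
Click 3 (3,1) count=0: revealed 18 new [(2,0) (2,1) (2,2) (3,0) (3,1) (3,2) (3,3) (3,4) (4,0) (4,1) (4,2) (4,3) (4,4) (5,0) (5,1) (5,2) (5,3) (5,4)] -> total=20

Answer: 20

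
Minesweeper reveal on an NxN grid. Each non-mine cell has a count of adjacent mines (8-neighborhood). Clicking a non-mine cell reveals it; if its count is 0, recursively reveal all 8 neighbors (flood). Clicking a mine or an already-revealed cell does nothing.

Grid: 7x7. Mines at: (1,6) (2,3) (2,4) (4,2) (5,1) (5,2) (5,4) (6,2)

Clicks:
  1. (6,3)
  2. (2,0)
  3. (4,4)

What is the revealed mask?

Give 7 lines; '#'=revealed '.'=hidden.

Click 1 (6,3) count=3: revealed 1 new [(6,3)] -> total=1
Click 2 (2,0) count=0: revealed 20 new [(0,0) (0,1) (0,2) (0,3) (0,4) (0,5) (1,0) (1,1) (1,2) (1,3) (1,4) (1,5) (2,0) (2,1) (2,2) (3,0) (3,1) (3,2) (4,0) (4,1)] -> total=21
Click 3 (4,4) count=1: revealed 1 new [(4,4)] -> total=22

Answer: ######.
######.
###....
###....
##..#..
.......
...#...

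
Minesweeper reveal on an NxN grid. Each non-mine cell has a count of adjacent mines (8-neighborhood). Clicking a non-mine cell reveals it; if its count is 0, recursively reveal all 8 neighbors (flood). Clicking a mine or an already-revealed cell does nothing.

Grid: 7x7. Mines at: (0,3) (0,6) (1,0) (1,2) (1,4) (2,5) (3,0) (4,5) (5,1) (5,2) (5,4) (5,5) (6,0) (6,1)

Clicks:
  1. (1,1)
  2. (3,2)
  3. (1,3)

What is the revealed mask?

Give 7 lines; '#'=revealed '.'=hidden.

Click 1 (1,1) count=2: revealed 1 new [(1,1)] -> total=1
Click 2 (3,2) count=0: revealed 12 new [(2,1) (2,2) (2,3) (2,4) (3,1) (3,2) (3,3) (3,4) (4,1) (4,2) (4,3) (4,4)] -> total=13
Click 3 (1,3) count=3: revealed 1 new [(1,3)] -> total=14

Answer: .......
.#.#...
.####..
.####..
.####..
.......
.......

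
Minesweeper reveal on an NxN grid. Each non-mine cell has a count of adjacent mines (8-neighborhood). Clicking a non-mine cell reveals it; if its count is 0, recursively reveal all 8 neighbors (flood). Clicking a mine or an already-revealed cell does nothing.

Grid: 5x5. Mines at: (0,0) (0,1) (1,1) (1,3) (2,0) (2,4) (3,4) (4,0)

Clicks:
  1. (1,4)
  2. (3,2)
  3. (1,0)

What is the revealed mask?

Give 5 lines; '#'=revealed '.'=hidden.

Answer: .....
#...#
.###.
.###.
.###.

Derivation:
Click 1 (1,4) count=2: revealed 1 new [(1,4)] -> total=1
Click 2 (3,2) count=0: revealed 9 new [(2,1) (2,2) (2,3) (3,1) (3,2) (3,3) (4,1) (4,2) (4,3)] -> total=10
Click 3 (1,0) count=4: revealed 1 new [(1,0)] -> total=11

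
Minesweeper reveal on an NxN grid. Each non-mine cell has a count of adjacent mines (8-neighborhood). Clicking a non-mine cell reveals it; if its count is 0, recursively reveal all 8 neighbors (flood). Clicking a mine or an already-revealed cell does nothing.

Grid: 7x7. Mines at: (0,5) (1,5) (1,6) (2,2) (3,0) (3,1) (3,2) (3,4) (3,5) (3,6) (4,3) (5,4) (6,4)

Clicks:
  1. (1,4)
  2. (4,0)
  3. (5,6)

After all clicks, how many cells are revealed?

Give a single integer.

Click 1 (1,4) count=2: revealed 1 new [(1,4)] -> total=1
Click 2 (4,0) count=2: revealed 1 new [(4,0)] -> total=2
Click 3 (5,6) count=0: revealed 6 new [(4,5) (4,6) (5,5) (5,6) (6,5) (6,6)] -> total=8

Answer: 8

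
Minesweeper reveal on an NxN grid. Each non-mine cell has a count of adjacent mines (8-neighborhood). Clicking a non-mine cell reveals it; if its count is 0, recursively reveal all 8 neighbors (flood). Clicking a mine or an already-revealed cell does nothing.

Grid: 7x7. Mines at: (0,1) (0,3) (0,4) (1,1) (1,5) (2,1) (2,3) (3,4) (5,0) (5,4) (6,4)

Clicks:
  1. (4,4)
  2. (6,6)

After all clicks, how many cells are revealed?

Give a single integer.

Click 1 (4,4) count=2: revealed 1 new [(4,4)] -> total=1
Click 2 (6,6) count=0: revealed 10 new [(2,5) (2,6) (3,5) (3,6) (4,5) (4,6) (5,5) (5,6) (6,5) (6,6)] -> total=11

Answer: 11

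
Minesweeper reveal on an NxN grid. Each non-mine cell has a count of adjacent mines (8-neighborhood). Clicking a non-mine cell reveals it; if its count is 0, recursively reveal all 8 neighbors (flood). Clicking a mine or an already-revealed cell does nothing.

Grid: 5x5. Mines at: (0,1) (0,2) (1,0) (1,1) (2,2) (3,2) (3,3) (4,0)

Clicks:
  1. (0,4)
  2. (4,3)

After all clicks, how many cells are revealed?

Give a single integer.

Click 1 (0,4) count=0: revealed 6 new [(0,3) (0,4) (1,3) (1,4) (2,3) (2,4)] -> total=6
Click 2 (4,3) count=2: revealed 1 new [(4,3)] -> total=7

Answer: 7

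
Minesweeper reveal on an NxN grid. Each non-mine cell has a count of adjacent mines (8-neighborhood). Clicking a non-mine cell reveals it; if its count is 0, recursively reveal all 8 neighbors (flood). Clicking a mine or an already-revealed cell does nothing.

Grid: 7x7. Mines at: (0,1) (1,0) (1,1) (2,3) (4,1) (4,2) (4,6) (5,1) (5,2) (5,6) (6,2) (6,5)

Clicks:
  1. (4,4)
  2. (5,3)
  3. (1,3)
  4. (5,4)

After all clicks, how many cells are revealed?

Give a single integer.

Answer: 10

Derivation:
Click 1 (4,4) count=0: revealed 9 new [(3,3) (3,4) (3,5) (4,3) (4,4) (4,5) (5,3) (5,4) (5,5)] -> total=9
Click 2 (5,3) count=3: revealed 0 new [(none)] -> total=9
Click 3 (1,3) count=1: revealed 1 new [(1,3)] -> total=10
Click 4 (5,4) count=1: revealed 0 new [(none)] -> total=10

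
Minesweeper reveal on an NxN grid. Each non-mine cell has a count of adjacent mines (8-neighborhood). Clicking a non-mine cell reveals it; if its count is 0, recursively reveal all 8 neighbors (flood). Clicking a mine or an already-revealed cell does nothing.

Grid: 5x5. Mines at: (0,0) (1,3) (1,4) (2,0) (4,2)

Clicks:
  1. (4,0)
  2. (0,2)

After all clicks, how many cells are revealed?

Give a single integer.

Answer: 5

Derivation:
Click 1 (4,0) count=0: revealed 4 new [(3,0) (3,1) (4,0) (4,1)] -> total=4
Click 2 (0,2) count=1: revealed 1 new [(0,2)] -> total=5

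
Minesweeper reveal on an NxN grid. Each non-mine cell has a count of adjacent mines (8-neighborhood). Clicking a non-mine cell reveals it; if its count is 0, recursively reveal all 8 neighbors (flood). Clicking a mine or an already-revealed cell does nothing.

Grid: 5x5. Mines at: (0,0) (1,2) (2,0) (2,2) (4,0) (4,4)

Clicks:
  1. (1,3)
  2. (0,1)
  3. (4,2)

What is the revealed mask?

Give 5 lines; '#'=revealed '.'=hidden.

Click 1 (1,3) count=2: revealed 1 new [(1,3)] -> total=1
Click 2 (0,1) count=2: revealed 1 new [(0,1)] -> total=2
Click 3 (4,2) count=0: revealed 6 new [(3,1) (3,2) (3,3) (4,1) (4,2) (4,3)] -> total=8

Answer: .#...
...#.
.....
.###.
.###.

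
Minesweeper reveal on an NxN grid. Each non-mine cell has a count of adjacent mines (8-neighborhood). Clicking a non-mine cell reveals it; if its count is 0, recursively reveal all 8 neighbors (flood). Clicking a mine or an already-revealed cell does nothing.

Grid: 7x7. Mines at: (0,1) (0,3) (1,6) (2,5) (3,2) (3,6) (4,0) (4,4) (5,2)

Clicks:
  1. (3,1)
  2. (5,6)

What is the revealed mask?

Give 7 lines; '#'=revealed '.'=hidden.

Click 1 (3,1) count=2: revealed 1 new [(3,1)] -> total=1
Click 2 (5,6) count=0: revealed 10 new [(4,5) (4,6) (5,3) (5,4) (5,5) (5,6) (6,3) (6,4) (6,5) (6,6)] -> total=11

Answer: .......
.......
.......
.#.....
.....##
...####
...####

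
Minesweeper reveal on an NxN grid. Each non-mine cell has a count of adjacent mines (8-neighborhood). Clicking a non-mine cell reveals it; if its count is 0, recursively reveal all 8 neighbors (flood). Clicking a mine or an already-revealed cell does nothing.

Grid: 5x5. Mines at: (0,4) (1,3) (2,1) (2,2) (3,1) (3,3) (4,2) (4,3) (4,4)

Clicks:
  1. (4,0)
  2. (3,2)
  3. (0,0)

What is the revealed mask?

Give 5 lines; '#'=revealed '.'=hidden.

Click 1 (4,0) count=1: revealed 1 new [(4,0)] -> total=1
Click 2 (3,2) count=6: revealed 1 new [(3,2)] -> total=2
Click 3 (0,0) count=0: revealed 6 new [(0,0) (0,1) (0,2) (1,0) (1,1) (1,2)] -> total=8

Answer: ###..
###..
.....
..#..
#....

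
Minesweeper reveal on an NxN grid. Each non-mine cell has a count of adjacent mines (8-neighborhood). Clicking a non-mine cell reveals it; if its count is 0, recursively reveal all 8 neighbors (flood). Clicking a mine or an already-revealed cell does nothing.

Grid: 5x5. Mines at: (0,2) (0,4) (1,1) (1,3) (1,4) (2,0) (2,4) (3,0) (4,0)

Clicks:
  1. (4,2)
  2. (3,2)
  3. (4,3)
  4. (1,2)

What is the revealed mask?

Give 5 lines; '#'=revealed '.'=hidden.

Answer: .....
..#..
.###.
.####
.####

Derivation:
Click 1 (4,2) count=0: revealed 11 new [(2,1) (2,2) (2,3) (3,1) (3,2) (3,3) (3,4) (4,1) (4,2) (4,3) (4,4)] -> total=11
Click 2 (3,2) count=0: revealed 0 new [(none)] -> total=11
Click 3 (4,3) count=0: revealed 0 new [(none)] -> total=11
Click 4 (1,2) count=3: revealed 1 new [(1,2)] -> total=12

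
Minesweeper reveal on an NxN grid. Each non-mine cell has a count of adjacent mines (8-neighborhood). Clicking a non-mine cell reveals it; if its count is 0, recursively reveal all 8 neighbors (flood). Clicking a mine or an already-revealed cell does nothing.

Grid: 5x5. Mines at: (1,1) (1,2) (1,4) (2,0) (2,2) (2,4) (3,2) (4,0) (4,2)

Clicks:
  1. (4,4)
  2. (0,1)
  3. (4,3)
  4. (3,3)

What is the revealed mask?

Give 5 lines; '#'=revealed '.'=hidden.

Click 1 (4,4) count=0: revealed 4 new [(3,3) (3,4) (4,3) (4,4)] -> total=4
Click 2 (0,1) count=2: revealed 1 new [(0,1)] -> total=5
Click 3 (4,3) count=2: revealed 0 new [(none)] -> total=5
Click 4 (3,3) count=4: revealed 0 new [(none)] -> total=5

Answer: .#...
.....
.....
...##
...##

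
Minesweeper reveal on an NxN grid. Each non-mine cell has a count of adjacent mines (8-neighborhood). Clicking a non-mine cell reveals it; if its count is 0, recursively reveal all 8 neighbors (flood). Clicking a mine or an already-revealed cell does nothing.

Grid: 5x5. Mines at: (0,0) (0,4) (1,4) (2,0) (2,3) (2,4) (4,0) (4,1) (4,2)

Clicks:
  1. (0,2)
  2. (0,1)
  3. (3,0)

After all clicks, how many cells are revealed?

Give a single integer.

Answer: 7

Derivation:
Click 1 (0,2) count=0: revealed 6 new [(0,1) (0,2) (0,3) (1,1) (1,2) (1,3)] -> total=6
Click 2 (0,1) count=1: revealed 0 new [(none)] -> total=6
Click 3 (3,0) count=3: revealed 1 new [(3,0)] -> total=7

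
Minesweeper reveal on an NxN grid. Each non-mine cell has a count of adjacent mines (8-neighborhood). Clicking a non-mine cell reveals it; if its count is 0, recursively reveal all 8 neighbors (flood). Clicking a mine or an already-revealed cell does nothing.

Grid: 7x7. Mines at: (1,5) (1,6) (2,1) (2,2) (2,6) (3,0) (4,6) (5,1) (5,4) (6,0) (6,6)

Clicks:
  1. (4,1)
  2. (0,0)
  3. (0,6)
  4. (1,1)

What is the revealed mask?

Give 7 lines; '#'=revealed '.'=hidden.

Click 1 (4,1) count=2: revealed 1 new [(4,1)] -> total=1
Click 2 (0,0) count=0: revealed 10 new [(0,0) (0,1) (0,2) (0,3) (0,4) (1,0) (1,1) (1,2) (1,3) (1,4)] -> total=11
Click 3 (0,6) count=2: revealed 1 new [(0,6)] -> total=12
Click 4 (1,1) count=2: revealed 0 new [(none)] -> total=12

Answer: #####.#
#####..
.......
.......
.#.....
.......
.......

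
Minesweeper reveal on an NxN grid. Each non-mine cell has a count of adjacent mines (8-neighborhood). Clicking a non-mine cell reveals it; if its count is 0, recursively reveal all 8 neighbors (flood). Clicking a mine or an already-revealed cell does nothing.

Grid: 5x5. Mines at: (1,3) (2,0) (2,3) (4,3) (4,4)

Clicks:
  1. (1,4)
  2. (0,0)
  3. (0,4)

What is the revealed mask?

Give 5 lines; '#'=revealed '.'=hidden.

Click 1 (1,4) count=2: revealed 1 new [(1,4)] -> total=1
Click 2 (0,0) count=0: revealed 6 new [(0,0) (0,1) (0,2) (1,0) (1,1) (1,2)] -> total=7
Click 3 (0,4) count=1: revealed 1 new [(0,4)] -> total=8

Answer: ###.#
###.#
.....
.....
.....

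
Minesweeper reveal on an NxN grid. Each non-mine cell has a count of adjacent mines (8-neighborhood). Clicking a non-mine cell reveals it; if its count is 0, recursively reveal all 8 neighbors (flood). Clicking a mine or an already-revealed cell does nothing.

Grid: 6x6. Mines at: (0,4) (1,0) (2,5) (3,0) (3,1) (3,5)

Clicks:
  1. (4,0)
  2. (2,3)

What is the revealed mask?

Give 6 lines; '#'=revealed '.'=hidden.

Click 1 (4,0) count=2: revealed 1 new [(4,0)] -> total=1
Click 2 (2,3) count=0: revealed 25 new [(0,1) (0,2) (0,3) (1,1) (1,2) (1,3) (1,4) (2,1) (2,2) (2,3) (2,4) (3,2) (3,3) (3,4) (4,1) (4,2) (4,3) (4,4) (4,5) (5,0) (5,1) (5,2) (5,3) (5,4) (5,5)] -> total=26

Answer: .###..
.####.
.####.
..###.
######
######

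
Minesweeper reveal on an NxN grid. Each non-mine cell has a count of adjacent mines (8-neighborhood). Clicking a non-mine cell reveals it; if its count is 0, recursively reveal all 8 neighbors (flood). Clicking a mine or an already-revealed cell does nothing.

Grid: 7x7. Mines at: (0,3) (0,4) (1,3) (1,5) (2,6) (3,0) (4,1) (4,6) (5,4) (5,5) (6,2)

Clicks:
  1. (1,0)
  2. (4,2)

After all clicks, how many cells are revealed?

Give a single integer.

Answer: 10

Derivation:
Click 1 (1,0) count=0: revealed 9 new [(0,0) (0,1) (0,2) (1,0) (1,1) (1,2) (2,0) (2,1) (2,2)] -> total=9
Click 2 (4,2) count=1: revealed 1 new [(4,2)] -> total=10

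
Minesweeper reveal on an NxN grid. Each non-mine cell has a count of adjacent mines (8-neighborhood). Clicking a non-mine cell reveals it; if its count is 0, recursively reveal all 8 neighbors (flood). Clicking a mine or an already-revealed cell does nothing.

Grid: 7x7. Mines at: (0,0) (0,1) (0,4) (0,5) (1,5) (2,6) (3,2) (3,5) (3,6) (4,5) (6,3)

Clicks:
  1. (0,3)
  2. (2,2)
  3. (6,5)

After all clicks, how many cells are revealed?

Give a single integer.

Click 1 (0,3) count=1: revealed 1 new [(0,3)] -> total=1
Click 2 (2,2) count=1: revealed 1 new [(2,2)] -> total=2
Click 3 (6,5) count=0: revealed 6 new [(5,4) (5,5) (5,6) (6,4) (6,5) (6,6)] -> total=8

Answer: 8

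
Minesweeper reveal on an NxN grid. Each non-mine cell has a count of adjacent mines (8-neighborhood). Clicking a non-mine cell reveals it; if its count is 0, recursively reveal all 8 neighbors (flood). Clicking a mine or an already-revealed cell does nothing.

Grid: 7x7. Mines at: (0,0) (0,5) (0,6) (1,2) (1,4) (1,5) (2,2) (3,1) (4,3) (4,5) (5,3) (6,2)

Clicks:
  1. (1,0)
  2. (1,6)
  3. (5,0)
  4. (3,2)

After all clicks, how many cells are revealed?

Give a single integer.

Click 1 (1,0) count=1: revealed 1 new [(1,0)] -> total=1
Click 2 (1,6) count=3: revealed 1 new [(1,6)] -> total=2
Click 3 (5,0) count=0: revealed 6 new [(4,0) (4,1) (5,0) (5,1) (6,0) (6,1)] -> total=8
Click 4 (3,2) count=3: revealed 1 new [(3,2)] -> total=9

Answer: 9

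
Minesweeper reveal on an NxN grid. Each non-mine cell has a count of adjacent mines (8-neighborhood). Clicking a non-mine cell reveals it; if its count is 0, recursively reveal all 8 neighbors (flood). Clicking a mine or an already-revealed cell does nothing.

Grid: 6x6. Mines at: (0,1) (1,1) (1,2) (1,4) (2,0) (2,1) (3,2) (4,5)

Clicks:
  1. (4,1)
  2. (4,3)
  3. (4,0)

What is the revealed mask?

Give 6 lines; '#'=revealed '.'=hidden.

Answer: ......
......
......
##....
#####.
#####.

Derivation:
Click 1 (4,1) count=1: revealed 1 new [(4,1)] -> total=1
Click 2 (4,3) count=1: revealed 1 new [(4,3)] -> total=2
Click 3 (4,0) count=0: revealed 10 new [(3,0) (3,1) (4,0) (4,2) (4,4) (5,0) (5,1) (5,2) (5,3) (5,4)] -> total=12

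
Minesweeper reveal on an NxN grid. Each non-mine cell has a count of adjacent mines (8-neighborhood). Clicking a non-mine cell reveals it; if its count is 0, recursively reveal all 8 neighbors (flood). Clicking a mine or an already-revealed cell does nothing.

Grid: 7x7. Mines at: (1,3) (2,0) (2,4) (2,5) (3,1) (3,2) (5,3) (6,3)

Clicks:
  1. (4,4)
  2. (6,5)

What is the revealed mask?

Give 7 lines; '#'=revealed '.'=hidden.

Answer: .......
.......
.......
....###
....###
....###
....###

Derivation:
Click 1 (4,4) count=1: revealed 1 new [(4,4)] -> total=1
Click 2 (6,5) count=0: revealed 11 new [(3,4) (3,5) (3,6) (4,5) (4,6) (5,4) (5,5) (5,6) (6,4) (6,5) (6,6)] -> total=12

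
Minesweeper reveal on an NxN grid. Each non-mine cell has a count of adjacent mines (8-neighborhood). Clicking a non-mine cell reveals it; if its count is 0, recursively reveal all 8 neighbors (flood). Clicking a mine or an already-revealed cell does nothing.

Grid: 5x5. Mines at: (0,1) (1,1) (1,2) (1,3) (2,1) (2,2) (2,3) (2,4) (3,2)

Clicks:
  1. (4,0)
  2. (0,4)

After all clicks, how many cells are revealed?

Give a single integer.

Click 1 (4,0) count=0: revealed 4 new [(3,0) (3,1) (4,0) (4,1)] -> total=4
Click 2 (0,4) count=1: revealed 1 new [(0,4)] -> total=5

Answer: 5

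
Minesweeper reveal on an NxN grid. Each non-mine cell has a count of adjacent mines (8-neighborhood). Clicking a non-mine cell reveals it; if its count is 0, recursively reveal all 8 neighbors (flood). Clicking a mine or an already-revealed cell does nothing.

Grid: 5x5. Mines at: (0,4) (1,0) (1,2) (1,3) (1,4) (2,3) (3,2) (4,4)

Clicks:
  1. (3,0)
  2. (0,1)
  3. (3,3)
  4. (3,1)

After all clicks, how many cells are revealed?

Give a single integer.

Answer: 8

Derivation:
Click 1 (3,0) count=0: revealed 6 new [(2,0) (2,1) (3,0) (3,1) (4,0) (4,1)] -> total=6
Click 2 (0,1) count=2: revealed 1 new [(0,1)] -> total=7
Click 3 (3,3) count=3: revealed 1 new [(3,3)] -> total=8
Click 4 (3,1) count=1: revealed 0 new [(none)] -> total=8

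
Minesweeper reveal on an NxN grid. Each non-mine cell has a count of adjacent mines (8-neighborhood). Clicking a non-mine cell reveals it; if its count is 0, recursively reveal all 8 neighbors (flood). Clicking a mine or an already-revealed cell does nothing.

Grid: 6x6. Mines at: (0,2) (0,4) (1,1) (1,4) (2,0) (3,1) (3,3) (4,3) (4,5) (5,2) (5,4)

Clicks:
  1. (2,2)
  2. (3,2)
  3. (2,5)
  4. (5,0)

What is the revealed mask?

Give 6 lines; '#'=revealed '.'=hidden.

Click 1 (2,2) count=3: revealed 1 new [(2,2)] -> total=1
Click 2 (3,2) count=3: revealed 1 new [(3,2)] -> total=2
Click 3 (2,5) count=1: revealed 1 new [(2,5)] -> total=3
Click 4 (5,0) count=0: revealed 4 new [(4,0) (4,1) (5,0) (5,1)] -> total=7

Answer: ......
......
..#..#
..#...
##....
##....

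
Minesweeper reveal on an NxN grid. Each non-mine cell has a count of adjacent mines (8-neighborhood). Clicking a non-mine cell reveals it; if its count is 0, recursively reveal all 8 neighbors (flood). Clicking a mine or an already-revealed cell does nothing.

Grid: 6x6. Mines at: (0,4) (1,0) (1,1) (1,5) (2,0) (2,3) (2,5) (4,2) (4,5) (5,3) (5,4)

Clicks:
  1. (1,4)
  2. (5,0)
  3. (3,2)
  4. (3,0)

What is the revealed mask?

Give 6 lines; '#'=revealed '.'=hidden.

Click 1 (1,4) count=4: revealed 1 new [(1,4)] -> total=1
Click 2 (5,0) count=0: revealed 6 new [(3,0) (3,1) (4,0) (4,1) (5,0) (5,1)] -> total=7
Click 3 (3,2) count=2: revealed 1 new [(3,2)] -> total=8
Click 4 (3,0) count=1: revealed 0 new [(none)] -> total=8

Answer: ......
....#.
......
###...
##....
##....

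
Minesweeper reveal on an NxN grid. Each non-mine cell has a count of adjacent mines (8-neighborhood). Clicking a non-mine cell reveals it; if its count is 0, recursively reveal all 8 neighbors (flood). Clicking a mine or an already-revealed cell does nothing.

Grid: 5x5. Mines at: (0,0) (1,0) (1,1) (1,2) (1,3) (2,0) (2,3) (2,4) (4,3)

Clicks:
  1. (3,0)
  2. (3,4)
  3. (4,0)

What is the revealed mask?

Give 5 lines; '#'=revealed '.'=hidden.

Click 1 (3,0) count=1: revealed 1 new [(3,0)] -> total=1
Click 2 (3,4) count=3: revealed 1 new [(3,4)] -> total=2
Click 3 (4,0) count=0: revealed 5 new [(3,1) (3,2) (4,0) (4,1) (4,2)] -> total=7

Answer: .....
.....
.....
###.#
###..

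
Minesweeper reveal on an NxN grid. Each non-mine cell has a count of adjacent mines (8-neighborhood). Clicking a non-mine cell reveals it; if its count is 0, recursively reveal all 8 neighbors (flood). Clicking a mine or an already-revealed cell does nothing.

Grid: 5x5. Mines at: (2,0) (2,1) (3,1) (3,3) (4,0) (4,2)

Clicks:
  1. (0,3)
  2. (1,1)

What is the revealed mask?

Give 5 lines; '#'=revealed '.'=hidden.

Answer: #####
#####
..###
.....
.....

Derivation:
Click 1 (0,3) count=0: revealed 13 new [(0,0) (0,1) (0,2) (0,3) (0,4) (1,0) (1,1) (1,2) (1,3) (1,4) (2,2) (2,3) (2,4)] -> total=13
Click 2 (1,1) count=2: revealed 0 new [(none)] -> total=13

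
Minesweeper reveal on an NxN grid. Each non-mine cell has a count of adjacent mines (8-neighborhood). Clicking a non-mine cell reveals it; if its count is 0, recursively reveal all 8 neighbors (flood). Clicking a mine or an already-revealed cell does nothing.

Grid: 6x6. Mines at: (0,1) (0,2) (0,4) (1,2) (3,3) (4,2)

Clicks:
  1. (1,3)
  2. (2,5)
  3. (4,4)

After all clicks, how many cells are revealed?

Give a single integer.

Answer: 13

Derivation:
Click 1 (1,3) count=3: revealed 1 new [(1,3)] -> total=1
Click 2 (2,5) count=0: revealed 12 new [(1,4) (1,5) (2,4) (2,5) (3,4) (3,5) (4,3) (4,4) (4,5) (5,3) (5,4) (5,5)] -> total=13
Click 3 (4,4) count=1: revealed 0 new [(none)] -> total=13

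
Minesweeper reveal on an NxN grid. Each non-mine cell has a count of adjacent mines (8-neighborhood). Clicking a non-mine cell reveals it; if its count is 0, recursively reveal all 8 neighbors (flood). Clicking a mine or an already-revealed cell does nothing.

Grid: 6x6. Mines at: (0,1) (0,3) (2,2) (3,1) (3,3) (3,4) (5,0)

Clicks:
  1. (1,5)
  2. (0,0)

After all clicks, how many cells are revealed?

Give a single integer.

Click 1 (1,5) count=0: revealed 6 new [(0,4) (0,5) (1,4) (1,5) (2,4) (2,5)] -> total=6
Click 2 (0,0) count=1: revealed 1 new [(0,0)] -> total=7

Answer: 7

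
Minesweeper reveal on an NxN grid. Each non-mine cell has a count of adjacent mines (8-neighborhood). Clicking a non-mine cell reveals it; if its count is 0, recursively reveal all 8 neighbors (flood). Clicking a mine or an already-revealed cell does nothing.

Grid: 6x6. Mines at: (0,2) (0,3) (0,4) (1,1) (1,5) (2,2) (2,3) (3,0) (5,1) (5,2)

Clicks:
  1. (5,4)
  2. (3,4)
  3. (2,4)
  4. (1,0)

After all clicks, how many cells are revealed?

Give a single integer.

Click 1 (5,4) count=0: revealed 11 new [(2,4) (2,5) (3,3) (3,4) (3,5) (4,3) (4,4) (4,5) (5,3) (5,4) (5,5)] -> total=11
Click 2 (3,4) count=1: revealed 0 new [(none)] -> total=11
Click 3 (2,4) count=2: revealed 0 new [(none)] -> total=11
Click 4 (1,0) count=1: revealed 1 new [(1,0)] -> total=12

Answer: 12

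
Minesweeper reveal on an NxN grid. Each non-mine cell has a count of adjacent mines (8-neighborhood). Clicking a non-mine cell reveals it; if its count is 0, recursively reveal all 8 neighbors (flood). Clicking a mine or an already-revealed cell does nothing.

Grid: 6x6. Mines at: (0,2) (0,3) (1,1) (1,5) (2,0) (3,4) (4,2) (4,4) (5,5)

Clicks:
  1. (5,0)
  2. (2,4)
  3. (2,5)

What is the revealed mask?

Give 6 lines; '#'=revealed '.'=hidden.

Answer: ......
......
....##
##....
##....
##....

Derivation:
Click 1 (5,0) count=0: revealed 6 new [(3,0) (3,1) (4,0) (4,1) (5,0) (5,1)] -> total=6
Click 2 (2,4) count=2: revealed 1 new [(2,4)] -> total=7
Click 3 (2,5) count=2: revealed 1 new [(2,5)] -> total=8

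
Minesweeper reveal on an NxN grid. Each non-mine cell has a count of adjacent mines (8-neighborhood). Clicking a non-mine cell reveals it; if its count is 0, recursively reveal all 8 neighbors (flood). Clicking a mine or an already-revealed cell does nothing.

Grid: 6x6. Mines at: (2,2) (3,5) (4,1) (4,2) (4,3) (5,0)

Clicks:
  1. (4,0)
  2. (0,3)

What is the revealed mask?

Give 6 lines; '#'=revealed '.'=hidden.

Click 1 (4,0) count=2: revealed 1 new [(4,0)] -> total=1
Click 2 (0,3) count=0: revealed 19 new [(0,0) (0,1) (0,2) (0,3) (0,4) (0,5) (1,0) (1,1) (1,2) (1,3) (1,4) (1,5) (2,0) (2,1) (2,3) (2,4) (2,5) (3,0) (3,1)] -> total=20

Answer: ######
######
##.###
##....
#.....
......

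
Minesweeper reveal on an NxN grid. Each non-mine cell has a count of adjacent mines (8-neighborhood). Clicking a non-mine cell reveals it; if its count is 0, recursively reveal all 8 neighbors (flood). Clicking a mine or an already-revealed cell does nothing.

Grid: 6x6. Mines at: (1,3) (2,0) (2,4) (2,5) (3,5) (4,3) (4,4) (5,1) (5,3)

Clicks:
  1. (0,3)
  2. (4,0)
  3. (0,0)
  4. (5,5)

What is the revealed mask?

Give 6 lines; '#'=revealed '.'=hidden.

Click 1 (0,3) count=1: revealed 1 new [(0,3)] -> total=1
Click 2 (4,0) count=1: revealed 1 new [(4,0)] -> total=2
Click 3 (0,0) count=0: revealed 6 new [(0,0) (0,1) (0,2) (1,0) (1,1) (1,2)] -> total=8
Click 4 (5,5) count=1: revealed 1 new [(5,5)] -> total=9

Answer: ####..
###...
......
......
#.....
.....#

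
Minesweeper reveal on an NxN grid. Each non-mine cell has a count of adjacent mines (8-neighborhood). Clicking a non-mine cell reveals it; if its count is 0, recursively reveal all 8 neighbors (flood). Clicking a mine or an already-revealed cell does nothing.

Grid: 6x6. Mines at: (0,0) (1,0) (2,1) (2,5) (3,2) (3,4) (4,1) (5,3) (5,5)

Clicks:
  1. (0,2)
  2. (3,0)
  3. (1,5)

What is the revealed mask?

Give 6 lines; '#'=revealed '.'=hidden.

Click 1 (0,2) count=0: revealed 13 new [(0,1) (0,2) (0,3) (0,4) (0,5) (1,1) (1,2) (1,3) (1,4) (1,5) (2,2) (2,3) (2,4)] -> total=13
Click 2 (3,0) count=2: revealed 1 new [(3,0)] -> total=14
Click 3 (1,5) count=1: revealed 0 new [(none)] -> total=14

Answer: .#####
.#####
..###.
#.....
......
......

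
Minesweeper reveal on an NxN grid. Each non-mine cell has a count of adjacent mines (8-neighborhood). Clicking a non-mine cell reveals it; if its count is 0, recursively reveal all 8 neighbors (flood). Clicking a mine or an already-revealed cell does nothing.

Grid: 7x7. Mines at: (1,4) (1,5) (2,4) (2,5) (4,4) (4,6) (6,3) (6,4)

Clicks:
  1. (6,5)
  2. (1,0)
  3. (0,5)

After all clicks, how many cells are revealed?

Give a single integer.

Click 1 (6,5) count=1: revealed 1 new [(6,5)] -> total=1
Click 2 (1,0) count=0: revealed 27 new [(0,0) (0,1) (0,2) (0,3) (1,0) (1,1) (1,2) (1,3) (2,0) (2,1) (2,2) (2,3) (3,0) (3,1) (3,2) (3,3) (4,0) (4,1) (4,2) (4,3) (5,0) (5,1) (5,2) (5,3) (6,0) (6,1) (6,2)] -> total=28
Click 3 (0,5) count=2: revealed 1 new [(0,5)] -> total=29

Answer: 29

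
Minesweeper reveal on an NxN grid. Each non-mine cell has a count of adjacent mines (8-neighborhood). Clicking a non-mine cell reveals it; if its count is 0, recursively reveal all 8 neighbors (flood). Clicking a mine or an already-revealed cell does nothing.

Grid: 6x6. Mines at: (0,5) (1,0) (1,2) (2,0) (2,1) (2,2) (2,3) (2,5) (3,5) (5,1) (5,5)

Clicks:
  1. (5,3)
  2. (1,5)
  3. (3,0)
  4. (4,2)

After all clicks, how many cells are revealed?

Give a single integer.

Click 1 (5,3) count=0: revealed 9 new [(3,2) (3,3) (3,4) (4,2) (4,3) (4,4) (5,2) (5,3) (5,4)] -> total=9
Click 2 (1,5) count=2: revealed 1 new [(1,5)] -> total=10
Click 3 (3,0) count=2: revealed 1 new [(3,0)] -> total=11
Click 4 (4,2) count=1: revealed 0 new [(none)] -> total=11

Answer: 11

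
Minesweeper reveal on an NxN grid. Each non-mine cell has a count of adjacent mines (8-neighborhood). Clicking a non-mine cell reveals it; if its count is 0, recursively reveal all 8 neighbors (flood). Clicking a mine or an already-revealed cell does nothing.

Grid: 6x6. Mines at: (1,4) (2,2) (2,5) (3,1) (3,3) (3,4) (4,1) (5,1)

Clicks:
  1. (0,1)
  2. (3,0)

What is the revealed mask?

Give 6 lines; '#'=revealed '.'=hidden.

Answer: ####..
####..
##....
#.....
......
......

Derivation:
Click 1 (0,1) count=0: revealed 10 new [(0,0) (0,1) (0,2) (0,3) (1,0) (1,1) (1,2) (1,3) (2,0) (2,1)] -> total=10
Click 2 (3,0) count=2: revealed 1 new [(3,0)] -> total=11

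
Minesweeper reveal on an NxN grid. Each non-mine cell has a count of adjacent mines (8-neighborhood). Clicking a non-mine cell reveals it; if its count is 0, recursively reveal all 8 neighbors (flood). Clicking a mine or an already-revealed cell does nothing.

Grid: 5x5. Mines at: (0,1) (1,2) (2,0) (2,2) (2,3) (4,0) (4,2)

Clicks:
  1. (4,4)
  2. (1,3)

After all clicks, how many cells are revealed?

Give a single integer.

Answer: 5

Derivation:
Click 1 (4,4) count=0: revealed 4 new [(3,3) (3,4) (4,3) (4,4)] -> total=4
Click 2 (1,3) count=3: revealed 1 new [(1,3)] -> total=5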